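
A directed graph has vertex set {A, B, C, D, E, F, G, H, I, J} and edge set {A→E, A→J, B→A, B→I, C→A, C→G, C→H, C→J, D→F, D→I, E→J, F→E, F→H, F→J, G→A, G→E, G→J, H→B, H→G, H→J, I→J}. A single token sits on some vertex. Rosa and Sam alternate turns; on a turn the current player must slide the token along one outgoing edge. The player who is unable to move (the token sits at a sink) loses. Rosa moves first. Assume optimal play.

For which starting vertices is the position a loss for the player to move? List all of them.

Label each position W (a win for the player to move) or L (a loss). A position with no legal move is L; any other position is W exactly when some move reaches an L, and L when every move reaches a W.
Every edge goes from a vertex to one that appears earlier in the order J, E, A, I, G, B, H, C, F, D, so processing vertices in that order labels each vertex after all of its successors.
J: no outgoing edge → L
E: can move to J, which is L ⇒ W
A: can move to J, which is L ⇒ W
I: can move to J, which is L ⇒ W
G: can move to J, which is L ⇒ W
B: moves to I(W), A(W); every one is W ⇒ L
H: can move to B, which is L ⇒ W
C: can move to J, which is L ⇒ W
F: can move to J, which is L ⇒ W
D: moves to F(W), I(W); every one is W ⇒ L
The losing starting vertices are exactly the entries labelled L in this table (3 of them).

B, D, J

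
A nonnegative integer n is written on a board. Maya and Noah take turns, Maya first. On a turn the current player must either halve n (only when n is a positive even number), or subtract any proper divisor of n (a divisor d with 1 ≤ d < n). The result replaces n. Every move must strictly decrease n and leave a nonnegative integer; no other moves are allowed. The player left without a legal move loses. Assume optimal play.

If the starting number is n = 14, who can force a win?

Use the standard recursion: the mover loses at a terminal position; elsewhere, the mover wins exactly when some move hands the opponent an L position.
n=0: no move → L
n=1: no move → L
n=2: W (go to 1, an L position)
n=3: L (sole option 2(W) is W)
n=4: W (go to 3, an L position)
n=5: L (sole option 4(W) is W)
n=6: W (go to 3, an L position)
n=7: L (sole option 6(W) is W)
n=8: W (go to 7, an L position)
n=9: L (options 6(W), 8(W) are all W)
n=10: W (go to 5, an L position)
n=11: L (sole option 10(W) is W)
n=12: W (go to 9, an L position)
n=13: L (sole option 12(W) is W)
n=14: W (go to 7, an L position)
The starting position 14 is W: Maya should move to 7, handing over an L position.

Maya wins.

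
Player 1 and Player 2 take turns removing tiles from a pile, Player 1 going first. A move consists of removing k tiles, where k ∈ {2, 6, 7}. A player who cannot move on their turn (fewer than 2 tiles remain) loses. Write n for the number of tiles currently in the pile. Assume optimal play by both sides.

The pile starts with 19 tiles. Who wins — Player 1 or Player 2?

Player 1 wins.

Compute win/loss labels from the base case upward. A position with no move is L. Any other position is W if it can reach an L in one move, else L.
n=0: no move → L
n=1: no move → L
n=2: W (go to 0, an L position)
n=3: W (go to 1, an L position)
n=4: L (sole option 2(W) is W)
n=5: L (sole option 3(W) is W)
n=6: W (go to 4, an L position)
n=7: W (go to 5, an L position)
n=8: W (go to 1, an L position)
n=9: L (options 7(W), 3(W), 2(W) are all W)
n=10: W (go to 4, an L position)
n=11: W (go to 9, an L position)
n=12: W (go to 5, an L position)
n=13: L (options 11(W), 7(W), 6(W) are all W)
n=14: L (options 12(W), 8(W), 7(W) are all W)
n=15: W (go to 13, an L position)
n=16: W (go to 14, an L position)
n=17: L (options 15(W), 11(W), 10(W) are all W)
n=18: L (options 16(W), 12(W), 11(W) are all W)
n=19: W (go to 17, an L position)
From 19 Player 1 can remove 2, leaving 17, reaching an L position.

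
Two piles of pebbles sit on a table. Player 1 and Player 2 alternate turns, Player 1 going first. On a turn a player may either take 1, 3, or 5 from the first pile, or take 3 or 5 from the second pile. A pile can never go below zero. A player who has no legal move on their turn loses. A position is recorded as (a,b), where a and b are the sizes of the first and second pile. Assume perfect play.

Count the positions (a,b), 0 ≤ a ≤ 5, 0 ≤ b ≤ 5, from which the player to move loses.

18

Positions with no move are L. A position that does have a move is losing for the player to move precisely when every available move leads to a winning position for the opponent. Fill in the labels:
Every move lowers a or b (never raises either), so fill the grid row by row in increasing a, and left to right within a row: each cell's successors are then already labelled.
      b=0  b=1  b=2  b=3  b=4  b=5
a=0:    L    L    L    W    W    W
a=1:    W    W    W    L    L    L
a=2:    L    L    L    W    W    W
a=3:    W    W    W    L    L    L
a=4:    L    L    L    W    W    W
a=5:    W    W    W    L    L    L
Cells with no legal move (terminal, hence L): (0,0), (0,1), (0,2).
The remaining L cells, each justified by listing all of its moves:
(1,3): only reaches (0,3)(W), (1,0)(W), all W → L
(1,4): only reaches (0,4)(W), (1,1)(W), all W → L
(1,5): only reaches (0,5)(W), (1,2)(W), (1,0)(W), all W → L
(2,0): only reaches (1,0)(W), which is W → L
(2,1): only reaches (1,1)(W), which is W → L
(2,2): only reaches (1,2)(W), which is W → L
(3,3): only reaches (2,3)(W), (0,3)(W), (3,0)(W), all W → L
(3,4): only reaches (2,4)(W), (0,4)(W), (3,1)(W), all W → L
(3,5): only reaches (2,5)(W), (0,5)(W), (3,2)(W), (3,0)(W), all W → L
(4,0): only reaches (3,0)(W), (1,0)(W), all W → L
(4,1): only reaches (3,1)(W), (1,1)(W), all W → L
(4,2): only reaches (3,2)(W), (1,2)(W), all W → L
(5,3): only reaches (4,3)(W), (2,3)(W), (0,3)(W), (5,0)(W), all W → L
(5,4): only reaches (4,4)(W), (2,4)(W), (0,4)(W), (5,1)(W), all W → L
(5,5): only reaches (4,5)(W), (2,5)(W), (0,5)(W), (5,2)(W), (5,0)(W), all W → L
Every other cell has at least one move into one of the L cells above, so it is W.
L cells per row: a=0: 3, a=1: 3, a=2: 3, a=3: 3, a=4: 3, a=5: 3; total 18.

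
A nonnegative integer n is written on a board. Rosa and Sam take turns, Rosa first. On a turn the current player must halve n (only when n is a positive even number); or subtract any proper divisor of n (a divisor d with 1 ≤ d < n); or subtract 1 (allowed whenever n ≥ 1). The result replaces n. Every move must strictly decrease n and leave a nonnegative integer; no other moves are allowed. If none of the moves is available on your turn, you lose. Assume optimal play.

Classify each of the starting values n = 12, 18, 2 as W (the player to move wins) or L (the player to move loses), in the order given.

12: W, 18: W, 2: L

Use the standard recursion: the mover loses at a terminal position; elsewhere, the mover wins exactly when some move hands the opponent an L position.
n=0: no move → L
n=1: W (go to 0, an L position)
n=2: L (sole option 1(W) is W)
n=3: W (go to 2, an L position)
n=4: W (go to 2, an L position)
n=5: L (sole option 4(W) is W)
n=6: W (go to 5, an L position)
n=7: L (sole option 6(W) is W)
n=8: W (go to 7, an L position)
n=9: L (options 6(W), 8(W) are all W)
n=10: W (go to 5, an L position)
n=11: L (sole option 10(W) is W)
n=12: W (go to 9, an L position)
n=13: L (sole option 12(W) is W)
n=14: W (go to 7, an L position)
n=15: L (options 10(W), 12(W), 14(W) are all W)
n=16: W (go to 15, an L position)
n=17: L (sole option 16(W) is W)
n=18: W (go to 9, an L position)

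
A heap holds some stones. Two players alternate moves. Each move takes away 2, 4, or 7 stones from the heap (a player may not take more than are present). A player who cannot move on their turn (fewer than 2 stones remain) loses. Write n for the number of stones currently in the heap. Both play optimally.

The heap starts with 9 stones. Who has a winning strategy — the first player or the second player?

The second player wins.

Work bottom-up. With no move the player to move loses. Otherwise the position is W if at least one move leads to an L position for the opponent, and L if every move leads to a W.
n=0: no move → L
n=1: no move → L
n=2: →0(L), so W
n=3: →1(L), so W
n=4: →0(L), so W
n=5: →1(L), so W
n=6: →4(W), 2(W) — all W, so L
n=7: →0(L), so W
n=8: →6(L), so W
n=9: →7(W), 5(W), 2(W) — all W, so L
The starting position 9 is L: whatever the player to move does, the opponent receives a W position.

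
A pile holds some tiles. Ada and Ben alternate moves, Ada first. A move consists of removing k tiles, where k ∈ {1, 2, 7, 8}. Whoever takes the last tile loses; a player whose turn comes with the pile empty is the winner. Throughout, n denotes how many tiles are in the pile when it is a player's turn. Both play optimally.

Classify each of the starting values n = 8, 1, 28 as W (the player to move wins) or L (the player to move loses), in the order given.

8: W, 1: L, 28: L

Compute win/loss labels from the base case upward. A position with no move is W. Any other position is W if it can reach an L in one move, else L.
n=0: no move; the opponent has just taken the last tile and therefore loses → W
n=1: only reaches 0(W), which is W → L
n=2: reaches L-position 1 → W
n=3: reaches L-position 1 → W
n=4: only reaches 3(W), 2(W), all W → L
n=5: reaches L-position 4 → W
n=6: reaches L-position 4 → W
n=7: only reaches 6(W), 5(W), 0(W), all W → L
n=8: reaches L-position 7 → W
n=9: reaches L-position 7 → W
n=10: only reaches 9(W), 8(W), 3(W), 2(W), all W → L
n=11: reaches L-position 10 → W
n=12: reaches L-position 10 → W
n=13: only reaches 12(W), 11(W), 6(W), 5(W), all W → L
n=14: reaches L-position 13 → W
n=15: reaches L-position 13 → W
n=16: only reaches 15(W), 14(W), 9(W), 8(W), all W → L
n=17: reaches L-position 16 → W
n=18: reaches L-position 16 → W
n=19: only reaches 18(W), 17(W), 12(W), 11(W), all W → L
n=20: reaches L-position 19 → W
n=21: reaches L-position 19 → W
n=22: only reaches 21(W), 20(W), 15(W), 14(W), all W → L
n=23: reaches L-position 22 → W
n=24: reaches L-position 22 → W
n=25: only reaches 24(W), 23(W), 18(W), 17(W), all W → L
n=26: reaches L-position 25 → W
n=27: reaches L-position 25 → W
n=28: only reaches 27(W), 26(W), 21(W), 20(W), all W → L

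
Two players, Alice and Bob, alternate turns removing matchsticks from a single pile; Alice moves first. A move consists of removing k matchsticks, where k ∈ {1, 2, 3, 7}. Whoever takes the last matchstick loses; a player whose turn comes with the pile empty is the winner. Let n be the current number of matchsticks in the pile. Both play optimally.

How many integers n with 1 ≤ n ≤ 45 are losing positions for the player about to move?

Build the W/L table. Terminal = W. A non-terminal position is W if it has a move to some L; otherwise it is L.
n=0: no move; the opponent has just taken the last matchstick and therefore loses → W
n=1: the only move is to 0(W), a W ⇒ L
n=2: can move to 1, which is L ⇒ W
n=3: can move to 1, which is L ⇒ W
n=4: can move to 1, which is L ⇒ W
n=5: moves to 4(W), 3(W), 2(W); every one is W ⇒ L
n=6: can move to 5, which is L ⇒ W
n=7: can move to 5, which is L ⇒ W
n=8: can move to 5, which is L ⇒ W
n=9: moves to 8(W), 7(W), 6(W), 2(W); every one is W ⇒ L
n=10: can move to 9, which is L ⇒ W
n=11: can move to 9, which is L ⇒ W
n=12: can move to 9, which is L ⇒ W
n=13: moves to 12(W), 11(W), 10(W), 6(W); every one is W ⇒ L
n=14: can move to 13, which is L ⇒ W
n=15: can move to 13, which is L ⇒ W
n=16: can move to 13, which is L ⇒ W
n=17: moves to 16(W), 15(W), 14(W), 10(W); every one is W ⇒ L
n=18: can move to 17, which is L ⇒ W
n=19: can move to 17, which is L ⇒ W
n=20: can move to 17, which is L ⇒ W
n=21: moves to 20(W), 19(W), 18(W), 14(W); every one is W ⇒ L
n=22: can move to 21, which is L ⇒ W
n=23: can move to 21, which is L ⇒ W
n=24: can move to 21, which is L ⇒ W
n=25: moves to 24(W), 23(W), 22(W), 18(W); every one is W ⇒ L
n=26: can move to 25, which is L ⇒ W
n=27: can move to 25, which is L ⇒ W
n=28: can move to 25, which is L ⇒ W
n=29: moves to 28(W), 27(W), 26(W), 22(W); every one is W ⇒ L
n=30: can move to 29, which is L ⇒ W
n=31: can move to 29, which is L ⇒ W
n=32: can move to 29, which is L ⇒ W
n=33: moves to 32(W), 31(W), 30(W), 26(W); every one is W ⇒ L
n=34: can move to 33, which is L ⇒ W
n=35: can move to 33, which is L ⇒ W
n=36: can move to 33, which is L ⇒ W
n=37: moves to 36(W), 35(W), 34(W), 30(W); every one is W ⇒ L
n=38: can move to 37, which is L ⇒ W
n=39: can move to 37, which is L ⇒ W
n=40: can move to 37, which is L ⇒ W
n=41: moves to 40(W), 39(W), 38(W), 34(W); every one is W ⇒ L
n=42: can move to 41, which is L ⇒ W
n=43: can move to 41, which is L ⇒ W
n=44: can move to 41, which is L ⇒ W
n=45: moves to 44(W), 43(W), 42(W), 38(W); every one is W ⇒ L
L entries with 1 ≤ n ≤ 45 (the range starts at n=1): n = 1, 5, 9, 13, 17, 21, 25, 29, 33, 37, 41, 45; that makes 12.

12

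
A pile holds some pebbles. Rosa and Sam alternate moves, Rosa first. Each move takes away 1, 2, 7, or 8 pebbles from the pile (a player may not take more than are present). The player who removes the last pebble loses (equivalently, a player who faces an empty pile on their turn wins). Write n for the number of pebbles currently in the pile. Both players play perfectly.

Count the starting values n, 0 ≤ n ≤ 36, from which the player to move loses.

Classify positions by backward induction: terminal positions (no move available) are W. From any other position, the mover wins iff some move reaches an L.
n=0: no move; the opponent has just taken the last pebble and therefore loses → W
n=1: the only move is to 0(W), a W ⇒ L
n=2: can move to 1, which is L ⇒ W
n=3: can move to 1, which is L ⇒ W
n=4: moves to 3(W), 2(W); every one is W ⇒ L
n=5: can move to 4, which is L ⇒ W
n=6: can move to 4, which is L ⇒ W
n=7: moves to 6(W), 5(W), 0(W); every one is W ⇒ L
n=8: can move to 7, which is L ⇒ W
n=9: can move to 7, which is L ⇒ W
n=10: moves to 9(W), 8(W), 3(W), 2(W); every one is W ⇒ L
n=11: can move to 10, which is L ⇒ W
n=12: can move to 10, which is L ⇒ W
n=13: moves to 12(W), 11(W), 6(W), 5(W); every one is W ⇒ L
n=14: can move to 13, which is L ⇒ W
n=15: can move to 13, which is L ⇒ W
n=16: moves to 15(W), 14(W), 9(W), 8(W); every one is W ⇒ L
n=17: can move to 16, which is L ⇒ W
n=18: can move to 16, which is L ⇒ W
n=19: moves to 18(W), 17(W), 12(W), 11(W); every one is W ⇒ L
n=20: can move to 19, which is L ⇒ W
n=21: can move to 19, which is L ⇒ W
n=22: moves to 21(W), 20(W), 15(W), 14(W); every one is W ⇒ L
n=23: can move to 22, which is L ⇒ W
n=24: can move to 22, which is L ⇒ W
n=25: moves to 24(W), 23(W), 18(W), 17(W); every one is W ⇒ L
n=26: can move to 25, which is L ⇒ W
n=27: can move to 25, which is L ⇒ W
n=28: moves to 27(W), 26(W), 21(W), 20(W); every one is W ⇒ L
n=29: can move to 28, which is L ⇒ W
n=30: can move to 28, which is L ⇒ W
n=31: moves to 30(W), 29(W), 24(W), 23(W); every one is W ⇒ L
n=32: can move to 31, which is L ⇒ W
n=33: can move to 31, which is L ⇒ W
n=34: moves to 33(W), 32(W), 27(W), 26(W); every one is W ⇒ L
n=35: can move to 34, which is L ⇒ W
n=36: can move to 34, which is L ⇒ W
L entries with 0 ≤ n ≤ 36: n = 1, 4, 7, 10, 13, 16, 19, 22, 25, 28, 31, 34; that makes 12.

12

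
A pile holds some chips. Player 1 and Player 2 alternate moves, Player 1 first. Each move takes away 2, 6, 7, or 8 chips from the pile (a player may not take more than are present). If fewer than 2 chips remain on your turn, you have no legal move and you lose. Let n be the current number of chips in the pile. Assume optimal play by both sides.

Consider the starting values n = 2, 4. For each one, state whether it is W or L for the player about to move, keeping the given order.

Build the W/L table. Terminal = L. A non-terminal position is W if it has a move to some L; otherwise it is L.
n=0: no move → L
n=1: no move → L
n=2: can move to 0, which is L ⇒ W
n=3: can move to 1, which is L ⇒ W
n=4: the only move is to 2(W), a W ⇒ L

2: W, 4: L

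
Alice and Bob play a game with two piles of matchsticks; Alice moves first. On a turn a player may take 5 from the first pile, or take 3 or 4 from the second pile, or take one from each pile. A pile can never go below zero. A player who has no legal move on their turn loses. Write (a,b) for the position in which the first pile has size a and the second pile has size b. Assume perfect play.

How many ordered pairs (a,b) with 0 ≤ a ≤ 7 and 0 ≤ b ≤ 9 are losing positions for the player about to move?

Build the W/L table. Terminal = L. A non-terminal position is W if it has a move to some L; otherwise it is L.
Every move lowers a or b (never raises either), so fill the grid row by row in increasing a, and left to right within a row: each cell's successors are then already labelled.
      b=0  b=1  b=2  b=3  b=4  b=5  b=6  b=7  b=8  b=9
a=0:    L    L    L    W    W    W    W    L    L    L
a=1:    L    W    W    W    W    L    L    L    W    W
a=2:    L    W    L    W    W    W    W    W    W    L
a=3:    L    W    L    W    W    W    W    L    L    L
a=4:    L    W    L    W    W    W    W    L    W    W
a=5:    W    W    W    W    L    L    L    W    W    W
a=6:    W    L    L    L    W    W    W    W    L    L
a=7:    W    L    W    W    W    W    L    L    L    W
Cells with no legal move (terminal, hence L): (0,0), (0,1), (0,2), (1,0), (2,0), (3,0), (4,0).
The remaining L cells, each justified by listing all of its moves:
(0,7): L (options (0,4)(W), (0,3)(W) are all W)
(0,8): L (options (0,5)(W), (0,4)(W) are all W)
(0,9): L (options (0,6)(W), (0,5)(W) are all W)
(1,5): L (options (1,2)(W), (1,1)(W), (0,4)(W) are all W)
(1,6): L (options (1,3)(W), (1,2)(W), (0,5)(W) are all W)
(1,7): L (options (1,4)(W), (1,3)(W), (0,6)(W) are all W)
(2,2): L (sole option (1,1)(W) is W)
(2,9): L (options (2,6)(W), (2,5)(W), (1,8)(W) are all W)
(3,2): L (sole option (2,1)(W) is W)
(3,7): L (options (3,4)(W), (3,3)(W), (2,6)(W) are all W)
(3,8): L (options (3,5)(W), (3,4)(W), (2,7)(W) are all W)
(3,9): L (options (3,6)(W), (3,5)(W), (2,8)(W) are all W)
(4,2): L (sole option (3,1)(W) is W)
(4,7): L (options (4,4)(W), (4,3)(W), (3,6)(W) are all W)
(5,4): L (options (0,4)(W), (5,1)(W), (5,0)(W), (4,3)(W) are all W)
(5,5): L (options (0,5)(W), (5,2)(W), (5,1)(W), (4,4)(W) are all W)
(5,6): L (options (0,6)(W), (5,3)(W), (5,2)(W), (4,5)(W) are all W)
(6,1): L (options (1,1)(W), (5,0)(W) are all W)
(6,2): L (options (1,2)(W), (5,1)(W) are all W)
(6,3): L (options (1,3)(W), (6,0)(W), (5,2)(W) are all W)
(6,8): L (options (1,8)(W), (6,5)(W), (6,4)(W), (5,7)(W) are all W)
(6,9): L (options (1,9)(W), (6,6)(W), (6,5)(W), (5,8)(W) are all W)
(7,1): L (options (2,1)(W), (6,0)(W) are all W)
(7,6): L (options (2,6)(W), (7,3)(W), (7,2)(W), (6,5)(W) are all W)
(7,7): L (options (2,7)(W), (7,4)(W), (7,3)(W), (6,6)(W) are all W)
(7,8): L (options (2,8)(W), (7,5)(W), (7,4)(W), (6,7)(W) are all W)
Every other cell has at least one move into one of the L cells above, so it is W.
L cells per row: a=0: 6, a=1: 4, a=2: 3, a=3: 5, a=4: 3, a=5: 3, a=6: 5, a=7: 4; total 33.

33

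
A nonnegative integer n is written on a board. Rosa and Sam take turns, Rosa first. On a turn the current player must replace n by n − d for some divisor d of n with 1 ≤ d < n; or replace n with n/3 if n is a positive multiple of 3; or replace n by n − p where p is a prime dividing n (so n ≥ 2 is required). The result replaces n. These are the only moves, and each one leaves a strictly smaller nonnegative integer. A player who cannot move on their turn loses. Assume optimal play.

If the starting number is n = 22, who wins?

Rosa wins.

Positions with no move are L. A position that does have a move is losing for the player to move precisely when every available move leads to a winning position for the opponent. Fill in the labels:
n=0: no move → L
n=1: no move → L
n=2: →0(L), so W
n=3: →0(L), so W
n=4: →2(W), 3(W) — all W, so L
n=5: →0(L), so W
n=6: →4(L), so W
n=7: →0(L), so W
n=8: →4(L), so W
n=9: →3(W), 6(W), 8(W) — all W, so L
n=10: →9(L), so W
n=11: →0(L), so W
n=12: →4(L), so W
n=13: →0(L), so W
n=14: →7(W), 12(W), 13(W) — all W, so L
n=15: →14(L), so W
n=16: →14(L), so W
n=17: →0(L), so W
n=18: →9(L), so W
n=19: →0(L), so W
n=20: →10(W), 15(W), 16(W), 18(W), 19(W) — all W, so L
n=21: →14(L), so W
n=22: →20(L), so W
From 22 Rosa can move to 20, reaching an L position.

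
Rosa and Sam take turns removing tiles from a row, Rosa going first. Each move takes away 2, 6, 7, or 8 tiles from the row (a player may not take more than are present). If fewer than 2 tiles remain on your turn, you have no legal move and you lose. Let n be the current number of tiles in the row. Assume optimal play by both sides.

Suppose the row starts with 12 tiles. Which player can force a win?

Positions with no move are L. A position that does have a move is losing for the player to move precisely when every available move leads to a winning position for the opponent. Fill in the labels:
n=0: no move → L
n=1: no move → L
n=2: reaches L-position 0 → W
n=3: reaches L-position 1 → W
n=4: only reaches 2(W), which is W → L
n=5: only reaches 3(W), which is W → L
n=6: reaches L-position 4 → W
n=7: reaches L-position 5 → W
n=8: reaches L-position 1 → W
n=9: reaches L-position 1 → W
n=10: reaches L-position 4 → W
n=11: reaches L-position 5 → W
n=12: reaches L-position 5 → W
The starting position 12 is W: Rosa should remove 7, leaving 5, handing over an L position.

Rosa wins.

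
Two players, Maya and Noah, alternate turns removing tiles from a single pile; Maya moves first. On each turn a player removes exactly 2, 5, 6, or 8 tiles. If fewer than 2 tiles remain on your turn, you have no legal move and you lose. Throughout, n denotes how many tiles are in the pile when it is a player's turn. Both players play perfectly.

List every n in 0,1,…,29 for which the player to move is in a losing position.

0, 1, 4, 11, 14, 15, 18, 25, 28, 29

Classify positions by backward induction: terminal positions (no move available) are L. From any other position, the mover wins iff some move reaches an L.
n=0: no move → L
n=1: no move → L
n=2: W (go to 0, an L position)
n=3: W (go to 1, an L position)
n=4: L (sole option 2(W) is W)
n=5: W (go to 0, an L position)
n=6: W (go to 4, an L position)
n=7: W (go to 1, an L position)
n=8: W (go to 0, an L position)
n=9: W (go to 4, an L position)
n=10: W (go to 4, an L position)
n=11: L (options 9(W), 6(W), 5(W), 3(W) are all W)
n=12: W (go to 4, an L position)
n=13: W (go to 11, an L position)
n=14: L (options 12(W), 9(W), 8(W), 6(W) are all W)
n=15: L (options 13(W), 10(W), 9(W), 7(W) are all W)
n=16: W (go to 14, an L position)
n=17: W (go to 15, an L position)
n=18: L (options 16(W), 13(W), 12(W), 10(W) are all W)
n=19: W (go to 14, an L position)
n=20: W (go to 18, an L position)
n=21: W (go to 15, an L position)
n=22: W (go to 14, an L position)
n=23: W (go to 18, an L position)
n=24: W (go to 18, an L position)
n=25: L (options 23(W), 20(W), 19(W), 17(W) are all W)
n=26: W (go to 18, an L position)
n=27: W (go to 25, an L position)
n=28: L (options 26(W), 23(W), 22(W), 20(W) are all W)
n=29: L (options 27(W), 24(W), 23(W), 21(W) are all W)
Reading off the rows marked L gives the requested list; there are 10 such values of n.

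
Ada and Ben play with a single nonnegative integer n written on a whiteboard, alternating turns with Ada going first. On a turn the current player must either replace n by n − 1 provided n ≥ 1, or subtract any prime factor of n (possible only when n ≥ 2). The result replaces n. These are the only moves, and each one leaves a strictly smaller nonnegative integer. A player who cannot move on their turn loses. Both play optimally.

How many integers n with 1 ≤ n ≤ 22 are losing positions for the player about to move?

5

Use the standard recursion: the mover loses at a terminal position; elsewhere, the mover wins exactly when some move hands the opponent an L position.
n=0: no move → L
n=1: can move to 0, which is L ⇒ W
n=2: can move to 0, which is L ⇒ W
n=3: can move to 0, which is L ⇒ W
n=4: moves to 2(W), 3(W); every one is W ⇒ L
n=5: can move to 0, which is L ⇒ W
n=6: can move to 4, which is L ⇒ W
n=7: can move to 0, which is L ⇒ W
n=8: moves to 6(W), 7(W); every one is W ⇒ L
n=9: can move to 8, which is L ⇒ W
n=10: can move to 8, which is L ⇒ W
n=11: can move to 0, which is L ⇒ W
n=12: moves to 9(W), 10(W), 11(W); every one is W ⇒ L
n=13: can move to 0, which is L ⇒ W
n=14: can move to 12, which is L ⇒ W
n=15: can move to 12, which is L ⇒ W
n=16: moves to 14(W), 15(W); every one is W ⇒ L
n=17: can move to 0, which is L ⇒ W
n=18: can move to 16, which is L ⇒ W
n=19: can move to 0, which is L ⇒ W
n=20: moves to 15(W), 18(W), 19(W); every one is W ⇒ L
n=21: can move to 20, which is L ⇒ W
n=22: can move to 20, which is L ⇒ W
L entries with 1 ≤ n ≤ 22 (n=0 is outside the asked range and is not counted): n = 4, 8, 12, 16, 20; that makes 5.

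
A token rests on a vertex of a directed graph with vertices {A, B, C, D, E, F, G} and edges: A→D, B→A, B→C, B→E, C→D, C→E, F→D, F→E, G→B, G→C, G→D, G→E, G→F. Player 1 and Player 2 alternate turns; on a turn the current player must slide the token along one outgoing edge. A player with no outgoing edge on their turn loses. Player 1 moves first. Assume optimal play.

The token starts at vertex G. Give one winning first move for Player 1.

Move to D.

Positions with no move are L. A position that does have a move is losing for the player to move precisely when every available move leads to a winning position for the opponent. Fill in the labels:
Every edge goes from a vertex to one that appears earlier in the order E, D, F, A, C, B, G, so processing vertices in that order labels each vertex after all of its successors.
E: no outgoing edge → L
D: no outgoing edge → L
F: W (go to D, an L position)
A: W (go to D, an L position)
C: W (go to D, an L position)
B: W (go to E, an L position)
G: W (go to D, an L position)
From G, the L positions reachable in one move are: D, E. Any move reaching one of these is winning.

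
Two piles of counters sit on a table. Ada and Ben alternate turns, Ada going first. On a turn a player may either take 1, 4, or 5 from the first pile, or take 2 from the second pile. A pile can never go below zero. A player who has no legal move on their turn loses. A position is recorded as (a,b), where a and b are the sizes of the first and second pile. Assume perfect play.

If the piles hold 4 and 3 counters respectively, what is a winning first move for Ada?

Work bottom-up. With no move the player to move loses. Otherwise the position is W if at least one move leads to an L position for the opponent, and L if every move leads to a W.
No move ever increases a pile, so every position that can arise here has a ≤ 4 and b ≤ 3; it is enough to label the cells with 0 ≤ a ≤ 4 and 0 ≤ b ≤ 3.
Every move lowers a or b (never raises either), so fill the grid row by row in increasing a, and left to right within a row: each cell's successors are then already labelled.
      b=0  b=1  b=2  b=3
a=0:    L    L    W    W
a=1:    W    W    L    L
a=2:    L    L    W    W
a=3:    W    W    L    L
a=4:    W    W    W    W
Cells with no legal move (terminal, hence L): (0,0), (0,1).
The remaining L cells, each justified by listing all of its moves:
(1,2): moves to (0,2)(W), (1,0)(W); every one is W ⇒ L
(1,3): moves to (0,3)(W), (1,1)(W); every one is W ⇒ L
(2,0): the only move is to (1,0)(W), a W ⇒ L
(2,1): the only move is to (1,1)(W), a W ⇒ L
(3,2): moves to (2,2)(W), (3,0)(W); every one is W ⇒ L
(3,3): moves to (2,3)(W), (3,1)(W); every one is W ⇒ L
Every other cell has at least one move into one of the L cells above, so it is W.
From (4,3), the L positions reachable in one move are: (3,3).

Move to (3,3).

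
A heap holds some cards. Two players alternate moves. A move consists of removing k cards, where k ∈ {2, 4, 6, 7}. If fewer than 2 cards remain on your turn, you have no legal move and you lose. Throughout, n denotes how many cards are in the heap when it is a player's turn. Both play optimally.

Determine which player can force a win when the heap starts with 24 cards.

Compute win/loss labels from the base case upward. A position with no move is L. Any other position is W if it can reach an L in one move, else L.
n=0: no move → L
n=1: no move → L
n=2: →0(L), so W
n=3: →1(L), so W
n=4: →0(L), so W
n=5: →1(L), so W
n=6: →0(L), so W
n=7: →1(L), so W
n=8: →1(L), so W
n=9: →7(W), 5(W), 3(W), 2(W) — all W, so L
n=10: →8(W), 6(W), 4(W), 3(W) — all W, so L
n=11: →9(L), so W
n=12: →10(L), so W
n=13: →9(L), so W
n=14: →10(L), so W
n=15: →9(L), so W
n=16: →10(L), so W
n=17: →10(L), so W
n=18: →16(W), 14(W), 12(W), 11(W) — all W, so L
n=19: →17(W), 15(W), 13(W), 12(W) — all W, so L
n=20: →18(L), so W
n=21: →19(L), so W
n=22: →18(L), so W
n=23: →19(L), so W
n=24: →18(L), so W
From 24 the player to move can remove 6, leaving 18, reaching an L position.

The first player wins.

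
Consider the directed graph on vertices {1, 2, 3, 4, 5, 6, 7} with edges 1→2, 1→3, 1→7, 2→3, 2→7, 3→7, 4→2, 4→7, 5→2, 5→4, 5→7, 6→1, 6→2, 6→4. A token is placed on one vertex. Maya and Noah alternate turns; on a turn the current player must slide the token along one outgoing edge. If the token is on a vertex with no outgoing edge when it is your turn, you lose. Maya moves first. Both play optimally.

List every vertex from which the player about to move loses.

6, 7

Positions with no move are L. A position that does have a move is losing for the player to move precisely when every available move leads to a winning position for the opponent. Fill in the labels:
Every edge goes from a vertex to one that appears earlier in the order 7, 3, 2, 4, 5, 1, 6, so processing vertices in that order labels each vertex after all of its successors.
7: no outgoing edge → L
3: reaches L-position 7 → W
2: reaches L-position 7 → W
4: reaches L-position 7 → W
5: reaches L-position 7 → W
1: reaches L-position 7 → W
6: only reaches 1(W), 4(W), 2(W), all W → L
The losing starting vertices are exactly the entries labelled L in this table (2 of them).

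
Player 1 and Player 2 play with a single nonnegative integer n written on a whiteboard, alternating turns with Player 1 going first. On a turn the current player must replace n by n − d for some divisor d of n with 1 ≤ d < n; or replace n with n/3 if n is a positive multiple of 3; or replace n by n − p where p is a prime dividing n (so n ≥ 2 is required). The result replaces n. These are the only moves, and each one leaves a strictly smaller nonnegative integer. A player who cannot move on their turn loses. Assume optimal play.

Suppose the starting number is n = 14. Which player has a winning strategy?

Player 2 wins.

Compute win/loss labels from the base case upward. A position with no move is L. Any other position is W if it can reach an L in one move, else L.
n=0: no move → L
n=1: no move → L
n=2: W (go to 0, an L position)
n=3: W (go to 0, an L position)
n=4: L (options 2(W), 3(W) are all W)
n=5: W (go to 0, an L position)
n=6: W (go to 4, an L position)
n=7: W (go to 0, an L position)
n=8: W (go to 4, an L position)
n=9: L (options 3(W), 6(W), 8(W) are all W)
n=10: W (go to 9, an L position)
n=11: W (go to 0, an L position)
n=12: W (go to 4, an L position)
n=13: W (go to 0, an L position)
n=14: L (options 7(W), 12(W), 13(W) are all W)
The starting position 14 is L: whatever Player 1 does, the opponent receives a W position.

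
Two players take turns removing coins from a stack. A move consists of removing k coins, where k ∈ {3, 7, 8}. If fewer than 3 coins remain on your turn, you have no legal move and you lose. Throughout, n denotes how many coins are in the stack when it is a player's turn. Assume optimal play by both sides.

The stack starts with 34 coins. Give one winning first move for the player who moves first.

Compute win/loss labels from the base case upward. A position with no move is L. Any other position is W if it can reach an L in one move, else L.
n=0: no move → L
n=1: no move → L
n=2: no move → L
n=3: can move to 0, which is L ⇒ W
n=4: can move to 1, which is L ⇒ W
n=5: can move to 2, which is L ⇒ W
n=6: the only move is to 3(W), a W ⇒ L
n=7: can move to 0, which is L ⇒ W
n=8: can move to 1, which is L ⇒ W
n=9: can move to 6, which is L ⇒ W
n=10: can move to 2, which is L ⇒ W
n=11: moves to 8(W), 4(W), 3(W); every one is W ⇒ L
n=12: moves to 9(W), 5(W), 4(W); every one is W ⇒ L
n=13: can move to 6, which is L ⇒ W
n=14: can move to 11, which is L ⇒ W
n=15: can move to 12, which is L ⇒ W
n=16: moves to 13(W), 9(W), 8(W); every one is W ⇒ L
n=17: moves to 14(W), 10(W), 9(W); every one is W ⇒ L
n=18: can move to 11, which is L ⇒ W
n=19: can move to 16, which is L ⇒ W
n=20: can move to 17, which is L ⇒ W
n=21: moves to 18(W), 14(W), 13(W); every one is W ⇒ L
n=22: moves to 19(W), 15(W), 14(W); every one is W ⇒ L
n=23: can move to 16, which is L ⇒ W
n=24: can move to 21, which is L ⇒ W
n=25: can move to 22, which is L ⇒ W
n=26: moves to 23(W), 19(W), 18(W); every one is W ⇒ L
n=27: moves to 24(W), 20(W), 19(W); every one is W ⇒ L
n=28: can move to 21, which is L ⇒ W
n=29: can move to 26, which is L ⇒ W
n=30: can move to 27, which is L ⇒ W
n=31: moves to 28(W), 24(W), 23(W); every one is W ⇒ L
n=32: moves to 29(W), 25(W), 24(W); every one is W ⇒ L
n=33: can move to 26, which is L ⇒ W
n=34: can move to 31, which is L ⇒ W
From 34, the L positions reachable in one move are: 31, 27, 26. Any move reaching one of these is winning.

Remove 3, leaving 31.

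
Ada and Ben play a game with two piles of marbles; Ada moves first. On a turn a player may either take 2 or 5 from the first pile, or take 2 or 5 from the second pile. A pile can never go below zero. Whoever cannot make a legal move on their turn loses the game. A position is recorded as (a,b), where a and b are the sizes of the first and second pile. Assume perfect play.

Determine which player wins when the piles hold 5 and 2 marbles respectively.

Build the W/L table. Terminal = L. A non-terminal position is W if it has a move to some L; otherwise it is L.
No move ever increases a pile, so every position that can arise here has a ≤ 5 and b ≤ 2; it is enough to label the cells with 0 ≤ a ≤ 5 and 0 ≤ b ≤ 2.
Every move lowers a or b (never raises either), so fill the grid row by row in increasing a, and left to right within a row: each cell's successors are then already labelled.
      b=0  b=1  b=2
a=0:    L    L    W
a=1:    L    L    W
a=2:    W    W    L
a=3:    W    W    L
a=4:    L    L    W
a=5:    W    W    W
Cells with no legal move (terminal, hence L): (0,0), (0,1), (1,0), (1,1).
The remaining L cells, each justified by listing all of its moves:
(2,2): L (options (0,2)(W), (2,0)(W) are all W)
(3,2): L (options (1,2)(W), (3,0)(W) are all W)
(4,0): L (sole option (2,0)(W) is W)
(4,1): L (sole option (2,1)(W) is W)
Every other cell has at least one move into one of the L cells above, so it is W.
From (5,2) Ada can move to (3,2), reaching an L position.

Ada wins.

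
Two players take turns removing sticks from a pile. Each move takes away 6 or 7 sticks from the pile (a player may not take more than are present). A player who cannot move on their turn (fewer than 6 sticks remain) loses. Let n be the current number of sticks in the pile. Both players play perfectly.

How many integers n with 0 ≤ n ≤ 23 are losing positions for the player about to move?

12

Work bottom-up. With no move the player to move loses. Otherwise the position is W if at least one move leads to an L position for the opponent, and L if every move leads to a W.
n=0: no move → L
n=1: no move → L
n=2: no move → L
n=3: no move → L
n=4: no move → L
n=5: no move → L
n=6: reaches L-position 0 → W
n=7: reaches L-position 1 → W
n=8: reaches L-position 2 → W
n=9: reaches L-position 3 → W
n=10: reaches L-position 4 → W
n=11: reaches L-position 5 → W
n=12: reaches L-position 5 → W
n=13: only reaches 7(W), 6(W), all W → L
n=14: only reaches 8(W), 7(W), all W → L
n=15: only reaches 9(W), 8(W), all W → L
n=16: only reaches 10(W), 9(W), all W → L
n=17: only reaches 11(W), 10(W), all W → L
n=18: only reaches 12(W), 11(W), all W → L
n=19: reaches L-position 13 → W
n=20: reaches L-position 14 → W
n=21: reaches L-position 15 → W
n=22: reaches L-position 16 → W
n=23: reaches L-position 17 → W
L entries with 0 ≤ n ≤ 23: n = 0, 1, 2, 3, 4, 5, 13, 14, 15, 16, 17, 18; that makes 12.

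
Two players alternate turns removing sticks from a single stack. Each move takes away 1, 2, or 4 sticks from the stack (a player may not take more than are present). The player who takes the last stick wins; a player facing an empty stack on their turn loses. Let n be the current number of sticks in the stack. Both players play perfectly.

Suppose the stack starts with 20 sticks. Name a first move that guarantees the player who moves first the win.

Remove 2, leaving 18.

Work bottom-up. With no move the player to move loses. Otherwise the position is W if at least one move leads to an L position for the opponent, and L if every move leads to a W.
n=0: no move → L
n=1: reaches L-position 0 → W
n=2: reaches L-position 0 → W
n=3: only reaches 2(W), 1(W), all W → L
n=4: reaches L-position 3 → W
n=5: reaches L-position 3 → W
n=6: only reaches 5(W), 4(W), 2(W), all W → L
n=7: reaches L-position 6 → W
n=8: reaches L-position 6 → W
n=9: only reaches 8(W), 7(W), 5(W), all W → L
n=10: reaches L-position 9 → W
n=11: reaches L-position 9 → W
n=12: only reaches 11(W), 10(W), 8(W), all W → L
n=13: reaches L-position 12 → W
n=14: reaches L-position 12 → W
n=15: only reaches 14(W), 13(W), 11(W), all W → L
n=16: reaches L-position 15 → W
n=17: reaches L-position 15 → W
n=18: only reaches 17(W), 16(W), 14(W), all W → L
n=19: reaches L-position 18 → W
n=20: reaches L-position 18 → W
From 20, the L positions reachable in one move are: 18.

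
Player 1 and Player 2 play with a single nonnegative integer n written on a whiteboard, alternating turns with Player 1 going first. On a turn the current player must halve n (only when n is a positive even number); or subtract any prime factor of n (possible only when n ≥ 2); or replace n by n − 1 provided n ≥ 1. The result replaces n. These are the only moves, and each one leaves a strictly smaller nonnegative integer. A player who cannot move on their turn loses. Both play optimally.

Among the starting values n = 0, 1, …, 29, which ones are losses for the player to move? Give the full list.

0, 4, 9, 14, 20, 24

Classify positions by backward induction: terminal positions (no move available) are L. From any other position, the mover wins iff some move reaches an L.
n=0: no move → L
n=1: W (go to 0, an L position)
n=2: W (go to 0, an L position)
n=3: W (go to 0, an L position)
n=4: L (options 2(W), 3(W) are all W)
n=5: W (go to 0, an L position)
n=6: W (go to 4, an L position)
n=7: W (go to 0, an L position)
n=8: W (go to 4, an L position)
n=9: L (options 6(W), 8(W) are all W)
n=10: W (go to 9, an L position)
n=11: W (go to 0, an L position)
n=12: W (go to 9, an L position)
n=13: W (go to 0, an L position)
n=14: L (options 7(W), 12(W), 13(W) are all W)
n=15: W (go to 14, an L position)
n=16: W (go to 14, an L position)
n=17: W (go to 0, an L position)
n=18: W (go to 9, an L position)
n=19: W (go to 0, an L position)
n=20: L (options 10(W), 15(W), 18(W), 19(W) are all W)
n=21: W (go to 14, an L position)
n=22: W (go to 20, an L position)
n=23: W (go to 0, an L position)
n=24: L (options 12(W), 21(W), 22(W), 23(W) are all W)
n=25: W (go to 20, an L position)
n=26: W (go to 24, an L position)
n=27: W (go to 24, an L position)
n=28: W (go to 14, an L position)
n=29: W (go to 0, an L position)
The losing starting values of n are exactly the entries labelled L in this table (6 of them).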